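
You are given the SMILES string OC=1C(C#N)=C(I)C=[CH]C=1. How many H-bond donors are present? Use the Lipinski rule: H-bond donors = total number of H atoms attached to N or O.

1

Donors: find every N or O and count the H atoms it carries.
  atom 1 (O): bond orders sum to 1 → 1 H
  atom 5 (N): bond orders sum to 3 → 0 H
Lipinski HBD = 1.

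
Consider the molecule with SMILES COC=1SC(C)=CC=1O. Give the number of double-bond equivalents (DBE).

3

Molecular formula: C6H8O2S.
DoU = (2C + 2 + N − H − X) / 2, where X is the halogen count and O/S are ignored.
    = (2·6 + 2 + 0 − 8 − 0) / 2 = 6 / 2 = 3.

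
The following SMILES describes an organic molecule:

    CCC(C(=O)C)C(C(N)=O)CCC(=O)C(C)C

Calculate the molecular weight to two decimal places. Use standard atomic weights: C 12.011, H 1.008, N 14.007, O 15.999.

First, the molecular formula is C13H23NO3 (counting implicit H from valence).
  C: 13 × 12.011 = 156.143
  H: 23 × 1.008 = 23.184
  N: 1 × 14.007 = 14.007
  O: 3 × 15.999 = 47.997
Sum: 13×12.011 + 23×1.008 + 1×14.007 + 3×15.999 = 241.331 → 241.33 g/mol.

241.33 g/mol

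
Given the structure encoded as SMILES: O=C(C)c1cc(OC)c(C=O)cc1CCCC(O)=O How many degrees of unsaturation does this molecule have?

7

Molecular formula: C14H16O5.
DoU = (2C + 2 + N − H − X) / 2, where X is the halogen count and O/S are ignored.
    = (2·14 + 2 + 0 − 16 − 0) / 2 = 14 / 2 = 7.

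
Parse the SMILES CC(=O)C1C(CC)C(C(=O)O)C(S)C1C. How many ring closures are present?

1

In SMILES, each pair of matching ring-closure digits denotes one ring-closing bond; the number of such bonds equals the number of independent rings.
Ring-closure bonds here: 1.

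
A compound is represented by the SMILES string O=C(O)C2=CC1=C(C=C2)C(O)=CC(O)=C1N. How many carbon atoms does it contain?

Count every carbon token in the SMILES (each C, including those in ring-closure positions and inside branches).
Carbon count: 11.

11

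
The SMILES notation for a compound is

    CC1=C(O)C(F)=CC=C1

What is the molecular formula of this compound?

Walk through each heavy atom and fill implicit hydrogens from standard valence (C 4, N 3, O 2, S 2, halogen 1):
  atom 1: C, bond orders sum to 1 (valence 4) → 3 H
  atom 2: C, bond orders sum to 4 (valence 4) → 0 H
  atom 3: C, bond orders sum to 4 (valence 4) → 0 H
  atom 4: O, bond orders sum to 1 (valence 2) → 1 H
  atom 5: C, bond orders sum to 4 (valence 4) → 0 H
  atom 6: F (halogen, monovalent) → 0 H
  atom 7: C, bond orders sum to 3 (valence 4) → 1 H
  atom 8: C, bond orders sum to 3 (valence 4) → 1 H
  atom 9: C, bond orders sum to 3 (valence 4) → 1 H
Totals → C:7, H:7, F:1, O:1.
In Hill order: C7H7FO.

C7H7FO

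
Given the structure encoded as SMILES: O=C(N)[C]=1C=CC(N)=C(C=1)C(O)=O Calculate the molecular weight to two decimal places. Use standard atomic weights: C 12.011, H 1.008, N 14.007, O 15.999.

180.16 g/mol

First, the molecular formula is C8H8N2O3 (counting implicit H from valence).
  C: 8 × 12.011 = 96.088
  H: 8 × 1.008 = 8.064
  N: 2 × 14.007 = 28.014
  O: 3 × 15.999 = 47.997
Sum: 8×12.011 + 8×1.008 + 2×14.007 + 3×15.999 = 180.163 → 180.16 g/mol.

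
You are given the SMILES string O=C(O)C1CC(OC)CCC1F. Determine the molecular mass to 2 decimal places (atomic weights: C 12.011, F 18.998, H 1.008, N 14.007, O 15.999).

176.19 g/mol

First, the molecular formula is C8H13FO3 (counting implicit H from valence).
  C: 8 × 12.011 = 96.088
  F: 1 × 18.998 = 18.998
  H: 13 × 1.008 = 13.104
  O: 3 × 15.999 = 47.997
Sum: 8×12.011 + 1×18.998 + 13×1.008 + 3×15.999 = 176.187 → 176.19 g/mol.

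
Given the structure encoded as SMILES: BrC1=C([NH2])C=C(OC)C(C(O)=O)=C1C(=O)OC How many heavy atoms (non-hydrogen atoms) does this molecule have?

Every atom symbol written in the SMILES (organic subset) is one heavy atom; implicit H are not written.
Heavy atoms by element → Br:1, C:10, N:1, O:5.
Total: 17.

17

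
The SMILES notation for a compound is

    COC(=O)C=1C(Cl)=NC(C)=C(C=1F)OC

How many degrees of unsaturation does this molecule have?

5

Molecular formula: C9H9ClFNO3.
DoU = (2C + 2 + N − H − X) / 2, where X is the halogen count and O/S are ignored.
    = (2·9 + 2 + 1 − 9 − 2) / 2 = 10 / 2 = 5.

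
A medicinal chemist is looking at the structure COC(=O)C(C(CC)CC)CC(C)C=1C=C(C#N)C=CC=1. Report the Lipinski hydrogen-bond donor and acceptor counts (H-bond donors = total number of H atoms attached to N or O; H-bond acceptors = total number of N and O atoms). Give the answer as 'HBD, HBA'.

Donors: find every N or O and count the H atoms it carries.
  atom 2 (O): bond orders sum to 2 → 0 H
  atom 4 (O): bond orders sum to 2 → 0 H
  atom 18 (N): bond orders sum to 3 → 0 H
Lipinski HBD = 0.
Acceptors: N atoms = 1, O atoms = 2 → HBA = 3.

0, 3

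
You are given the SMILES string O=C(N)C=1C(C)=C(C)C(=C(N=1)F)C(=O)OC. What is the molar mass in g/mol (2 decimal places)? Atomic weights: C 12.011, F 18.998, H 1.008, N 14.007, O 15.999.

First, the molecular formula is C10H11FN2O3 (counting implicit H from valence).
  C: 10 × 12.011 = 120.110
  F: 1 × 18.998 = 18.998
  H: 11 × 1.008 = 11.088
  N: 2 × 14.007 = 28.014
  O: 3 × 15.999 = 47.997
Sum: 10×12.011 + 1×18.998 + 11×1.008 + 2×14.007 + 3×15.999 = 226.207 → 226.21 g/mol.

226.21 g/mol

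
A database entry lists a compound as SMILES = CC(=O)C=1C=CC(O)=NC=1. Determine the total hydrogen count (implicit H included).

7

Walk through each heavy atom and fill implicit hydrogens from standard valence (C 4, N 3, O 2, S 2, halogen 1):
  atom 1: C, bond orders sum to 1 (valence 4) → 3 H
  atom 2: C, bond orders sum to 4 (valence 4) → 0 H
  atom 3: O, bond orders sum to 2 (valence 2) → 0 H
  atom 4: C, bond orders sum to 4 (valence 4) → 0 H
  atom 5: C, bond orders sum to 3 (valence 4) → 1 H
  atom 6: C, bond orders sum to 3 (valence 4) → 1 H
  atom 7: C, bond orders sum to 4 (valence 4) → 0 H
  atom 8: O, bond orders sum to 1 (valence 2) → 1 H
  atom 9: N, bond orders sum to 3 (valence 3) → 0 H
  atom 10: C, bond orders sum to 3 (valence 4) → 1 H
Total hydrogens: 7.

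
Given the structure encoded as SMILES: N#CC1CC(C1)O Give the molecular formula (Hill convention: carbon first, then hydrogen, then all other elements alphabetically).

Walk through each heavy atom and fill implicit hydrogens from standard valence (C 4, N 3, O 2, S 2, halogen 1):
  atom 1: N, bond orders sum to 3 (valence 3) → 0 H
  atom 2: C, bond orders sum to 4 (valence 4) → 0 H
  atom 3: C, bond orders sum to 3 (valence 4) → 1 H
  atom 4: C, bond orders sum to 2 (valence 4) → 2 H
  atom 5: C, bond orders sum to 3 (valence 4) → 1 H
  atom 6: C, bond orders sum to 2 (valence 4) → 2 H
  atom 7: O, bond orders sum to 1 (valence 2) → 1 H
Totals → C:5, H:7, N:1, O:1.

C5H7NO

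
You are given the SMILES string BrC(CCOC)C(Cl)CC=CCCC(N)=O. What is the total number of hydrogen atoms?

Walk through each heavy atom and fill implicit hydrogens from standard valence (C 4, N 3, O 2, S 2, halogen 1):
  atom 1: Br (halogen, monovalent) → 0 H
  atom 2: C, bond orders sum to 3 (valence 4) → 1 H
  atom 3: C, bond orders sum to 2 (valence 4) → 2 H
  atom 4: C, bond orders sum to 2 (valence 4) → 2 H
  atom 5: O, bond orders sum to 2 (valence 2) → 0 H
  atom 6: C, bond orders sum to 1 (valence 4) → 3 H
  atom 7: C, bond orders sum to 3 (valence 4) → 1 H
  atom 8: Cl (halogen, monovalent) → 0 H
  atom 9: C, bond orders sum to 2 (valence 4) → 2 H
  atom 10: C, bond orders sum to 3 (valence 4) → 1 H
  atom 11: C, bond orders sum to 3 (valence 4) → 1 H
  atom 12: C, bond orders sum to 2 (valence 4) → 2 H
  atom 13: C, bond orders sum to 2 (valence 4) → 2 H
  atom 14: C, bond orders sum to 4 (valence 4) → 0 H
  atom 15: N, bond orders sum to 1 (valence 3) → 2 H
  atom 16: O, bond orders sum to 2 (valence 2) → 0 H
Total hydrogens: 19.

19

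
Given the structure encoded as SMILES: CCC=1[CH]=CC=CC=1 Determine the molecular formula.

C8H10

Walk through each heavy atom and fill implicit hydrogens from standard valence (C 4, N 3, O 2, S 2, halogen 1):
  atom 1: C, bond orders sum to 1 (valence 4) → 3 H
  atom 2: C, bond orders sum to 2 (valence 4) → 2 H
  atom 3: C, bond orders sum to 4 (valence 4) → 0 H
  atom 4: C with explicit H count 1
  atom 5: C, bond orders sum to 3 (valence 4) → 1 H
  atom 6: C, bond orders sum to 3 (valence 4) → 1 H
  atom 7: C, bond orders sum to 3 (valence 4) → 1 H
  atom 8: C, bond orders sum to 3 (valence 4) → 1 H
Totals → C:8, H:10.
In Hill order: C8H10.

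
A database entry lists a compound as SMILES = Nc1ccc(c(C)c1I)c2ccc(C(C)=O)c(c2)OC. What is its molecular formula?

Walk through each heavy atom and fill implicit hydrogens from standard valence (C 4, N 3, O 2, S 2, halogen 1); for lowercase aromatic atoms, an aromatic c carries 1 H when it has two neighbours and 0 H with three, and aromatic n carries 0 H:
  atom 1: N, bond orders sum to 1 (valence 3) → 2 H
  atom 2: aromatic c, 3 neighbours → 0 H
  atom 3: aromatic c, 2 neighbours → 1 H
  atom 4: aromatic c, 2 neighbours → 1 H
  atom 5: aromatic c, 3 neighbours → 0 H
  atom 6: aromatic c, 3 neighbours → 0 H
  atom 7: C, bond orders sum to 1 (valence 4) → 3 H
  atom 8: aromatic c, 3 neighbours → 0 H
  atom 9: I (halogen, monovalent) → 0 H
  atom 10: aromatic c, 3 neighbours → 0 H
  atom 11: aromatic c, 2 neighbours → 1 H
  atom 12: aromatic c, 2 neighbours → 1 H
  atom 13: aromatic c, 3 neighbours → 0 H
  atom 14: C, bond orders sum to 4 (valence 4) → 0 H
  atom 15: C, bond orders sum to 1 (valence 4) → 3 H
  atom 16: O, bond orders sum to 2 (valence 2) → 0 H
  atom 17: aromatic c, 3 neighbours → 0 H
  atom 18: aromatic c, 2 neighbours → 1 H
  atom 19: O, bond orders sum to 2 (valence 2) → 0 H
  atom 20: C, bond orders sum to 1 (valence 4) → 3 H
Totals → C:16, H:16, I:1, N:1, O:2.
In Hill order: C16H16INO2.

C16H16INO2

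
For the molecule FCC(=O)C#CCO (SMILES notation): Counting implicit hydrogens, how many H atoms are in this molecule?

Walk through each heavy atom and fill implicit hydrogens from standard valence (C 4, N 3, O 2, S 2, halogen 1):
  atom 1: F (halogen, monovalent) → 0 H
  atom 2: C, bond orders sum to 2 (valence 4) → 2 H
  atom 3: C, bond orders sum to 4 (valence 4) → 0 H
  atom 4: O, bond orders sum to 2 (valence 2) → 0 H
  atom 5: C, bond orders sum to 4 (valence 4) → 0 H
  atom 6: C, bond orders sum to 4 (valence 4) → 0 H
  atom 7: C, bond orders sum to 2 (valence 4) → 2 H
  atom 8: O, bond orders sum to 1 (valence 2) → 1 H
Total hydrogens: 5.

5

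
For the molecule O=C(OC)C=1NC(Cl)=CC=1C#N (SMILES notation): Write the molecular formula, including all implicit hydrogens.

Walk through each heavy atom and fill implicit hydrogens from standard valence (C 4, N 3, O 2, S 2, halogen 1):
  atom 1: O, bond orders sum to 2 (valence 2) → 0 H
  atom 2: C, bond orders sum to 4 (valence 4) → 0 H
  atom 3: O, bond orders sum to 2 (valence 2) → 0 H
  atom 4: C, bond orders sum to 1 (valence 4) → 3 H
  atom 5: C, bond orders sum to 4 (valence 4) → 0 H
  atom 6: N, bond orders sum to 2 (valence 3) → 1 H
  atom 7: C, bond orders sum to 4 (valence 4) → 0 H
  atom 8: Cl (halogen, monovalent) → 0 H
  atom 9: C, bond orders sum to 3 (valence 4) → 1 H
  atom 10: C, bond orders sum to 4 (valence 4) → 0 H
  atom 11: C, bond orders sum to 4 (valence 4) → 0 H
  atom 12: N, bond orders sum to 3 (valence 3) → 0 H
Totals → C:7, H:5, Cl:1, N:2, O:2.

C7H5ClN2O2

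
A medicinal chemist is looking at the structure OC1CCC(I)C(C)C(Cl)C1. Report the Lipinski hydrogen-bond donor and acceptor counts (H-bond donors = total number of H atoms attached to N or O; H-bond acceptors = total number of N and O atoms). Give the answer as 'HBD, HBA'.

1, 1

Donors: find every N or O and count the H atoms it carries.
  atom 1 (O): bond orders sum to 1 → 1 H
Lipinski HBD = 1.
Acceptors: N atoms = 0, O atoms = 1 → HBA = 1.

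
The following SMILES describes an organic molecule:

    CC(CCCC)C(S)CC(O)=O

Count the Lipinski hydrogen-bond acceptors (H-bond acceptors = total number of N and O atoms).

2

N atoms: 0; O atoms: 2.
Lipinski HBA = 0 + 2 = 2.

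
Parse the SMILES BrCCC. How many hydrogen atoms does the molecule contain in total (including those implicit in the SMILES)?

Walk through each heavy atom and fill implicit hydrogens from standard valence (C 4, N 3, O 2, S 2, halogen 1):
  atom 1: Br (halogen, monovalent) → 0 H
  atom 2: C, bond orders sum to 2 (valence 4) → 2 H
  atom 3: C, bond orders sum to 2 (valence 4) → 2 H
  atom 4: C, bond orders sum to 1 (valence 4) → 3 H
Total hydrogens: 7.

7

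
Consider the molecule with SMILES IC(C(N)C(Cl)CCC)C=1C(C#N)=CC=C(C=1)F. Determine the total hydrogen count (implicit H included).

15

Walk through each heavy atom and fill implicit hydrogens from standard valence (C 4, N 3, O 2, S 2, halogen 1):
  atom 1: I (halogen, monovalent) → 0 H
  atom 2: C, bond orders sum to 3 (valence 4) → 1 H
  atom 3: C, bond orders sum to 3 (valence 4) → 1 H
  atom 4: N, bond orders sum to 1 (valence 3) → 2 H
  atom 5: C, bond orders sum to 3 (valence 4) → 1 H
  atom 6: Cl (halogen, monovalent) → 0 H
  atom 7: C, bond orders sum to 2 (valence 4) → 2 H
  atom 8: C, bond orders sum to 2 (valence 4) → 2 H
  atom 9: C, bond orders sum to 1 (valence 4) → 3 H
  atom 10: C, bond orders sum to 4 (valence 4) → 0 H
  atom 11: C, bond orders sum to 4 (valence 4) → 0 H
  atom 12: C, bond orders sum to 4 (valence 4) → 0 H
  atom 13: N, bond orders sum to 3 (valence 3) → 0 H
  atom 14: C, bond orders sum to 3 (valence 4) → 1 H
  atom 15: C, bond orders sum to 3 (valence 4) → 1 H
  atom 16: C, bond orders sum to 4 (valence 4) → 0 H
  atom 17: C, bond orders sum to 3 (valence 4) → 1 H
  atom 18: F (halogen, monovalent) → 0 H
Total hydrogens: 15.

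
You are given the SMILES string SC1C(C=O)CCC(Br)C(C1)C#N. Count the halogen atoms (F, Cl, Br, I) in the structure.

Halogen atoms appear at heavy-atom position 9 (1×Br).
Other groups present: 1 aldehyde, 1 nitrile, 1 thiol.
Halogen count: 1.

1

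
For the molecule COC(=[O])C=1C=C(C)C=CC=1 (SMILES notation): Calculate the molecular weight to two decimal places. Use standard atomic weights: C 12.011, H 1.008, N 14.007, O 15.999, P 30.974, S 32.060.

150.18 g/mol

First, the molecular formula is C9H10O2 (counting implicit H from valence).
  C: 9 × 12.011 = 108.099
  H: 10 × 1.008 = 10.080
  O: 2 × 15.999 = 31.998
Sum: 9×12.011 + 10×1.008 + 2×15.999 = 150.177 → 150.18 g/mol.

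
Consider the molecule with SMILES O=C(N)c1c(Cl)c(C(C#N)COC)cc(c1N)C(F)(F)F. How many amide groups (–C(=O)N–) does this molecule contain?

1

The amide motif appears at heavy-atom position 2 in the SMILES.
Other groups present: 1 ether, 1 nitrile, 1 primary amine.
Amide count: 1.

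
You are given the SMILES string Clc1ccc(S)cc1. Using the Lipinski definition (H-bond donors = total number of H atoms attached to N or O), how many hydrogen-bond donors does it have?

Donors: find every N or O and count the H atoms it carries.
  (no N or O atoms present)
Lipinski HBD = 0.

0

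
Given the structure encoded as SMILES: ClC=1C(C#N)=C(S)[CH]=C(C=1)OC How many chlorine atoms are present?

1

Scan the SMILES for Cl atoms (remember two-letter symbols like Cl and Br are single atoms).
Chlorine count: 1.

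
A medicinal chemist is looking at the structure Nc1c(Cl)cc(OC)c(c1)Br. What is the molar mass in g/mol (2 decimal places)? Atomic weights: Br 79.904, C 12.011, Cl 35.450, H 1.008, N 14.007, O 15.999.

First, the molecular formula is C7H7BrClNO (counting implicit H from valence).
  Br: 1 × 79.904 = 79.904
  C: 7 × 12.011 = 84.077
  Cl: 1 × 35.450 = 35.450
  H: 7 × 1.008 = 7.056
  N: 1 × 14.007 = 14.007
  O: 1 × 15.999 = 15.999
Sum: 1×79.904 + 7×12.011 + 1×35.450 + 7×1.008 + 1×14.007 + 1×15.999 = 236.493 → 236.49 g/mol.

236.49 g/mol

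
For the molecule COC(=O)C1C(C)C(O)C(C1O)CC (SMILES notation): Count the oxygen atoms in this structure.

4

Scan the SMILES for O atoms (remember two-letter symbols like Cl and Br are single atoms).
Oxygen count: 4.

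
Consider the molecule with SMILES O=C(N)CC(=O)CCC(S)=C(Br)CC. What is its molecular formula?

C9H14BrNO2S

Walk through each heavy atom and fill implicit hydrogens from standard valence (C 4, N 3, O 2, S 2, halogen 1):
  atom 1: O, bond orders sum to 2 (valence 2) → 0 H
  atom 2: C, bond orders sum to 4 (valence 4) → 0 H
  atom 3: N, bond orders sum to 1 (valence 3) → 2 H
  atom 4: C, bond orders sum to 2 (valence 4) → 2 H
  atom 5: C, bond orders sum to 4 (valence 4) → 0 H
  atom 6: O, bond orders sum to 2 (valence 2) → 0 H
  atom 7: C, bond orders sum to 2 (valence 4) → 2 H
  atom 8: C, bond orders sum to 2 (valence 4) → 2 H
  atom 9: C, bond orders sum to 4 (valence 4) → 0 H
  atom 10: S, bond orders sum to 1 (valence 2) → 1 H
  atom 11: C, bond orders sum to 4 (valence 4) → 0 H
  atom 12: Br (halogen, monovalent) → 0 H
  atom 13: C, bond orders sum to 2 (valence 4) → 2 H
  atom 14: C, bond orders sum to 1 (valence 4) → 3 H
Totals → C:9, H:14, Br:1, N:1, O:2, S:1.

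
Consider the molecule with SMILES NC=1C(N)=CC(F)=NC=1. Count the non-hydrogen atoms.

9

Every atom symbol written in the SMILES (organic subset) is one heavy atom; implicit H are not written.
Heavy atoms by element → C:5, F:1, N:3.
Total: 9.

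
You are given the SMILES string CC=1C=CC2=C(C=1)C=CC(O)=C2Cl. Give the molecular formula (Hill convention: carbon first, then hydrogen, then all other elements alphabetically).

Walk through each heavy atom and fill implicit hydrogens from standard valence (C 4, N 3, O 2, S 2, halogen 1):
  atom 1: C, bond orders sum to 1 (valence 4) → 3 H
  atom 2: C, bond orders sum to 4 (valence 4) → 0 H
  atom 3: C, bond orders sum to 3 (valence 4) → 1 H
  atom 4: C, bond orders sum to 3 (valence 4) → 1 H
  atom 5: C, bond orders sum to 4 (valence 4) → 0 H
  atom 6: C, bond orders sum to 4 (valence 4) → 0 H
  atom 7: C, bond orders sum to 3 (valence 4) → 1 H
  atom 8: C, bond orders sum to 3 (valence 4) → 1 H
  atom 9: C, bond orders sum to 3 (valence 4) → 1 H
  atom 10: C, bond orders sum to 4 (valence 4) → 0 H
  atom 11: O, bond orders sum to 1 (valence 2) → 1 H
  atom 12: C, bond orders sum to 4 (valence 4) → 0 H
  atom 13: Cl (halogen, monovalent) → 0 H
Totals → C:11, H:9, Cl:1, O:1.

C11H9ClO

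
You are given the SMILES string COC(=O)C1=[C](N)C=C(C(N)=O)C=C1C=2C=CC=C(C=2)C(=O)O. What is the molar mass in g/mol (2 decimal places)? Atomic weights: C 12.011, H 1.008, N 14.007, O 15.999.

314.30 g/mol

First, the molecular formula is C16H14N2O5 (counting implicit H from valence).
  C: 16 × 12.011 = 192.176
  H: 14 × 1.008 = 14.112
  N: 2 × 14.007 = 28.014
  O: 5 × 15.999 = 79.995
Sum: 16×12.011 + 14×1.008 + 2×14.007 + 5×15.999 = 314.297 → 314.30 g/mol.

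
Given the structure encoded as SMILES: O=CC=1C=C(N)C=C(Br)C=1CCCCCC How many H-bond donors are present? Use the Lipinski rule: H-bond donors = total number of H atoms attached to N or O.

2

Donors: find every N or O and count the H atoms it carries.
  atom 1 (O): bond orders sum to 2 → 0 H
  atom 6 (N): bond orders sum to 1 → 2 H
Lipinski HBD = 2.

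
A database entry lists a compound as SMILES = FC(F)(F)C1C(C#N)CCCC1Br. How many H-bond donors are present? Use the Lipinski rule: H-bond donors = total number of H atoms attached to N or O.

Donors: find every N or O and count the H atoms it carries.
  atom 8 (N): bond orders sum to 3 → 0 H
Lipinski HBD = 0.

0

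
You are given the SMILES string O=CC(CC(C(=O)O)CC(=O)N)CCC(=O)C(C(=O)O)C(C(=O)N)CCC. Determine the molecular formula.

Walk through each heavy atom and fill implicit hydrogens from standard valence (C 4, N 3, O 2, S 2, halogen 1):
  atom 1: O, bond orders sum to 2 (valence 2) → 0 H
  atom 2: C, bond orders sum to 3 (valence 4) → 1 H
  atom 3: C, bond orders sum to 3 (valence 4) → 1 H
  atom 4: C, bond orders sum to 2 (valence 4) → 2 H
  atom 5: C, bond orders sum to 3 (valence 4) → 1 H
  atom 6: C, bond orders sum to 4 (valence 4) → 0 H
  atom 7: O, bond orders sum to 2 (valence 2) → 0 H
  atom 8: O, bond orders sum to 1 (valence 2) → 1 H
  atom 9: C, bond orders sum to 2 (valence 4) → 2 H
  atom 10: C, bond orders sum to 4 (valence 4) → 0 H
  atom 11: O, bond orders sum to 2 (valence 2) → 0 H
  atom 12: N, bond orders sum to 1 (valence 3) → 2 H
  atom 13: C, bond orders sum to 2 (valence 4) → 2 H
  atom 14: C, bond orders sum to 2 (valence 4) → 2 H
  atom 15: C, bond orders sum to 4 (valence 4) → 0 H
  atom 16: O, bond orders sum to 2 (valence 2) → 0 H
  atom 17: C, bond orders sum to 3 (valence 4) → 1 H
  atom 18: C, bond orders sum to 4 (valence 4) → 0 H
  atom 19: O, bond orders sum to 2 (valence 2) → 0 H
  atom 20: O, bond orders sum to 1 (valence 2) → 1 H
  atom 21: C, bond orders sum to 3 (valence 4) → 1 H
  atom 22: C, bond orders sum to 4 (valence 4) → 0 H
  atom 23: O, bond orders sum to 2 (valence 2) → 0 H
  atom 24: N, bond orders sum to 1 (valence 3) → 2 H
  atom 25: C, bond orders sum to 2 (valence 4) → 2 H
  atom 26: C, bond orders sum to 2 (valence 4) → 2 H
  atom 27: C, bond orders sum to 1 (valence 4) → 3 H
Totals → C:17, H:26, N:2, O:8.

C17H26N2O8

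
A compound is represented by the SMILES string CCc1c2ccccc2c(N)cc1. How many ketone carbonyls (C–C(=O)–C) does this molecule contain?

0

Scan the SMILES for the ketone motif — none present.
Groups that are present: 1 primary amine.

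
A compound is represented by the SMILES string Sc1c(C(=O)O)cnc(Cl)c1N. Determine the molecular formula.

Walk through each heavy atom and fill implicit hydrogens from standard valence (C 4, N 3, O 2, S 2, halogen 1); for lowercase aromatic atoms, an aromatic c carries 1 H when it has two neighbours and 0 H with three, and aromatic n carries 0 H:
  atom 1: S, bond orders sum to 1 (valence 2) → 1 H
  atom 2: aromatic c, 3 neighbours → 0 H
  atom 3: aromatic c, 3 neighbours → 0 H
  atom 4: C, bond orders sum to 4 (valence 4) → 0 H
  atom 5: O, bond orders sum to 2 (valence 2) → 0 H
  atom 6: O, bond orders sum to 1 (valence 2) → 1 H
  atom 7: aromatic c, 2 neighbours → 1 H
  atom 8: aromatic n, 2 neighbours → 0 H
  atom 9: aromatic c, 3 neighbours → 0 H
  atom 10: Cl (halogen, monovalent) → 0 H
  atom 11: aromatic c, 3 neighbours → 0 H
  atom 12: N, bond orders sum to 1 (valence 3) → 2 H
Totals → C:6, H:5, Cl:1, N:2, O:2, S:1.
In Hill order: C6H5ClN2O2S.

C6H5ClN2O2S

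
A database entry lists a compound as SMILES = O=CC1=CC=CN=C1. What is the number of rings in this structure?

In SMILES, each pair of matching ring-closure digits denotes one ring-closing bond; the number of such bonds equals the number of independent rings.
Ring-closure bonds here: 1.

1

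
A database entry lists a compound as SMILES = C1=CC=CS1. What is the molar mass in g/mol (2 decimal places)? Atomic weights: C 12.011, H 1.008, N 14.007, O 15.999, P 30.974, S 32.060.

First, the molecular formula is C4H4S (counting implicit H from valence).
  C: 4 × 12.011 = 48.044
  H: 4 × 1.008 = 4.032
  S: 1 × 32.060 = 32.060
Sum: 4×12.011 + 4×1.008 + 1×32.060 = 84.136 → 84.14 g/mol.

84.14 g/mol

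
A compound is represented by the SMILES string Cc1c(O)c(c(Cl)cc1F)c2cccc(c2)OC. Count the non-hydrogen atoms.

18

Every atom symbol written in the SMILES (organic subset) is one heavy atom; implicit H are not written.
Heavy atoms by element → C:14, Cl:1, F:1, O:2.
Total: 18.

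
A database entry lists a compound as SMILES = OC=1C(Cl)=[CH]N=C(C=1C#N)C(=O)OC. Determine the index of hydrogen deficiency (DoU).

7

Molecular formula: C8H5ClN2O3.
DoU = (2C + 2 + N − H − X) / 2, where X is the halogen count and O/S are ignored.
    = (2·8 + 2 + 2 − 5 − 1) / 2 = 14 / 2 = 7.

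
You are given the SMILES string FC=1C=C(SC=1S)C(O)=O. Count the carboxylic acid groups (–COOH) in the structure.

The carboxylic acid motif appears at heavy-atom position 8 in the SMILES.
Other groups present: 1 thiol.
Carboxylic acid count: 1.

1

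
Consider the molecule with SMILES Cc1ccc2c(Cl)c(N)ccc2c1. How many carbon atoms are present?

11

Count every carbon token in the SMILES (each C, including those in ring-closure positions and inside branches).
Carbon count: 11.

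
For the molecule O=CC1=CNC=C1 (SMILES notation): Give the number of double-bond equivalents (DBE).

Degree of unsaturation = (number of rings) + (number of π bonds).
Ring closures in the SMILES: 1.
π bonds: 3 double bonds (each 1 DoU) → 3 DoU from unsaturation.
Total DoU = 1 + 3 = 4.

4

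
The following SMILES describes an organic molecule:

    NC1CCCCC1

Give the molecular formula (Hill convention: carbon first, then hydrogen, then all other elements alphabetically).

C6H13N

Walk through each heavy atom and fill implicit hydrogens from standard valence (C 4, N 3, O 2, S 2, halogen 1):
  atom 1: N, bond orders sum to 1 (valence 3) → 2 H
  atom 2: C, bond orders sum to 3 (valence 4) → 1 H
  atom 3: C, bond orders sum to 2 (valence 4) → 2 H
  atom 4: C, bond orders sum to 2 (valence 4) → 2 H
  atom 5: C, bond orders sum to 2 (valence 4) → 2 H
  atom 6: C, bond orders sum to 2 (valence 4) → 2 H
  atom 7: C, bond orders sum to 2 (valence 4) → 2 H
Totals → C:6, H:13, N:1.
In Hill order: C6H13N.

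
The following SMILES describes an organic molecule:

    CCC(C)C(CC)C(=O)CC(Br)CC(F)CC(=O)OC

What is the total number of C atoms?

15

Count every carbon token in the SMILES (each C, including those in ring-closure positions and inside branches).
Carbon count: 15.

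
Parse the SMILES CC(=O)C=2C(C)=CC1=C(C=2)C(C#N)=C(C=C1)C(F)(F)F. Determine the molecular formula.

Walk through each heavy atom and fill implicit hydrogens from standard valence (C 4, N 3, O 2, S 2, halogen 1):
  atom 1: C, bond orders sum to 1 (valence 4) → 3 H
  atom 2: C, bond orders sum to 4 (valence 4) → 0 H
  atom 3: O, bond orders sum to 2 (valence 2) → 0 H
  atom 4: C, bond orders sum to 4 (valence 4) → 0 H
  atom 5: C, bond orders sum to 4 (valence 4) → 0 H
  atom 6: C, bond orders sum to 1 (valence 4) → 3 H
  atom 7: C, bond orders sum to 3 (valence 4) → 1 H
  atom 8: C, bond orders sum to 4 (valence 4) → 0 H
  atom 9: C, bond orders sum to 4 (valence 4) → 0 H
  atom 10: C, bond orders sum to 3 (valence 4) → 1 H
  atom 11: C, bond orders sum to 4 (valence 4) → 0 H
  atom 12: C, bond orders sum to 4 (valence 4) → 0 H
  atom 13: N, bond orders sum to 3 (valence 3) → 0 H
  atom 14: C, bond orders sum to 4 (valence 4) → 0 H
  atom 15: C, bond orders sum to 3 (valence 4) → 1 H
  atom 16: C, bond orders sum to 3 (valence 4) → 1 H
  atom 17: C, bond orders sum to 4 (valence 4) → 0 H
  atom 18: F (halogen, monovalent) → 0 H
  atom 19: F (halogen, monovalent) → 0 H
  atom 20: F (halogen, monovalent) → 0 H
Totals → C:15, H:10, F:3, N:1, O:1.

C15H10F3NO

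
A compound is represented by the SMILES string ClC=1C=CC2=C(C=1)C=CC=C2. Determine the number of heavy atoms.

11

Every atom symbol written in the SMILES (organic subset) is one heavy atom; implicit H are not written.
Heavy atoms by element → C:10, Cl:1.
Total: 11.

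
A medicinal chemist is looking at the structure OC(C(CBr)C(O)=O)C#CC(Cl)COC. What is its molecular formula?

Walk through each heavy atom and fill implicit hydrogens from standard valence (C 4, N 3, O 2, S 2, halogen 1):
  atom 1: O, bond orders sum to 1 (valence 2) → 1 H
  atom 2: C, bond orders sum to 3 (valence 4) → 1 H
  atom 3: C, bond orders sum to 3 (valence 4) → 1 H
  atom 4: C, bond orders sum to 2 (valence 4) → 2 H
  atom 5: Br (halogen, monovalent) → 0 H
  atom 6: C, bond orders sum to 4 (valence 4) → 0 H
  atom 7: O, bond orders sum to 1 (valence 2) → 1 H
  atom 8: O, bond orders sum to 2 (valence 2) → 0 H
  atom 9: C, bond orders sum to 4 (valence 4) → 0 H
  atom 10: C, bond orders sum to 4 (valence 4) → 0 H
  atom 11: C, bond orders sum to 3 (valence 4) → 1 H
  atom 12: Cl (halogen, monovalent) → 0 H
  atom 13: C, bond orders sum to 2 (valence 4) → 2 H
  atom 14: O, bond orders sum to 2 (valence 2) → 0 H
  atom 15: C, bond orders sum to 1 (valence 4) → 3 H
Totals → C:9, H:12, Br:1, Cl:1, O:4.

C9H12BrClO4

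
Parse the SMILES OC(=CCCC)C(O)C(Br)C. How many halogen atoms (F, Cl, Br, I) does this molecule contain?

1

Halogen atoms appear at heavy-atom position 10 (1×Br).
Other groups present: 1 alkene, 2 hydroxyl.
Halogen count: 1.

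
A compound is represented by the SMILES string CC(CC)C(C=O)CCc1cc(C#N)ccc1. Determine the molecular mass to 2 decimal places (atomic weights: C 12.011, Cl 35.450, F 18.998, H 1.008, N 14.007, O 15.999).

First, the molecular formula is C15H19NO (counting implicit H from valence).
  C: 15 × 12.011 = 180.165
  H: 19 × 1.008 = 19.152
  N: 1 × 14.007 = 14.007
  O: 1 × 15.999 = 15.999
Sum: 15×12.011 + 19×1.008 + 1×14.007 + 1×15.999 = 229.323 → 229.32 g/mol.

229.32 g/mol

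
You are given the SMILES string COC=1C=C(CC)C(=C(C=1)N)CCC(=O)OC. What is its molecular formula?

C13H19NO3

Walk through each heavy atom and fill implicit hydrogens from standard valence (C 4, N 3, O 2, S 2, halogen 1):
  atom 1: C, bond orders sum to 1 (valence 4) → 3 H
  atom 2: O, bond orders sum to 2 (valence 2) → 0 H
  atom 3: C, bond orders sum to 4 (valence 4) → 0 H
  atom 4: C, bond orders sum to 3 (valence 4) → 1 H
  atom 5: C, bond orders sum to 4 (valence 4) → 0 H
  atom 6: C, bond orders sum to 2 (valence 4) → 2 H
  atom 7: C, bond orders sum to 1 (valence 4) → 3 H
  atom 8: C, bond orders sum to 4 (valence 4) → 0 H
  atom 9: C, bond orders sum to 4 (valence 4) → 0 H
  atom 10: C, bond orders sum to 3 (valence 4) → 1 H
  atom 11: N, bond orders sum to 1 (valence 3) → 2 H
  atom 12: C, bond orders sum to 2 (valence 4) → 2 H
  atom 13: C, bond orders sum to 2 (valence 4) → 2 H
  atom 14: C, bond orders sum to 4 (valence 4) → 0 H
  atom 15: O, bond orders sum to 2 (valence 2) → 0 H
  atom 16: O, bond orders sum to 2 (valence 2) → 0 H
  atom 17: C, bond orders sum to 1 (valence 4) → 3 H
Totals → C:13, H:19, N:1, O:3.
In Hill order: C13H19NO3.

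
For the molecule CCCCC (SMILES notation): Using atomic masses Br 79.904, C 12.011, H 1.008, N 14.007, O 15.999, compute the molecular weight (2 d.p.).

First, the molecular formula is C5H12 (counting implicit H from valence).
  C: 5 × 12.011 = 60.055
  H: 12 × 1.008 = 12.096
Sum: 5×12.011 + 12×1.008 = 72.151 → 72.15 g/mol.

72.15 g/mol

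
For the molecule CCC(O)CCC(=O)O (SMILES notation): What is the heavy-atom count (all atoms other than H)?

9

Every atom symbol written in the SMILES (organic subset) is one heavy atom; implicit H are not written.
Heavy atoms by element → C:6, O:3.
Total: 9.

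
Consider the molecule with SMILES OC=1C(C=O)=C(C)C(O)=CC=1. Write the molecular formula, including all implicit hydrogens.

Walk through each heavy atom and fill implicit hydrogens from standard valence (C 4, N 3, O 2, S 2, halogen 1):
  atom 1: O, bond orders sum to 1 (valence 2) → 1 H
  atom 2: C, bond orders sum to 4 (valence 4) → 0 H
  atom 3: C, bond orders sum to 4 (valence 4) → 0 H
  atom 4: C, bond orders sum to 3 (valence 4) → 1 H
  atom 5: O, bond orders sum to 2 (valence 2) → 0 H
  atom 6: C, bond orders sum to 4 (valence 4) → 0 H
  atom 7: C, bond orders sum to 1 (valence 4) → 3 H
  atom 8: C, bond orders sum to 4 (valence 4) → 0 H
  atom 9: O, bond orders sum to 1 (valence 2) → 1 H
  atom 10: C, bond orders sum to 3 (valence 4) → 1 H
  atom 11: C, bond orders sum to 3 (valence 4) → 1 H
Totals → C:8, H:8, O:3.

C8H8O3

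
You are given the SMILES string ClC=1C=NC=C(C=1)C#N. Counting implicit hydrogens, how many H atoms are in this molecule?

3

Walk through each heavy atom and fill implicit hydrogens from standard valence (C 4, N 3, O 2, S 2, halogen 1):
  atom 1: Cl (halogen, monovalent) → 0 H
  atom 2: C, bond orders sum to 4 (valence 4) → 0 H
  atom 3: C, bond orders sum to 3 (valence 4) → 1 H
  atom 4: N, bond orders sum to 3 (valence 3) → 0 H
  atom 5: C, bond orders sum to 3 (valence 4) → 1 H
  atom 6: C, bond orders sum to 4 (valence 4) → 0 H
  atom 7: C, bond orders sum to 3 (valence 4) → 1 H
  atom 8: C, bond orders sum to 4 (valence 4) → 0 H
  atom 9: N, bond orders sum to 3 (valence 3) → 0 H
Total hydrogens: 3.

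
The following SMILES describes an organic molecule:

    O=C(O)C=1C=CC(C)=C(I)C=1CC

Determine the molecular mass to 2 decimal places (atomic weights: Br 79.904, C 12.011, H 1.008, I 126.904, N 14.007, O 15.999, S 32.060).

290.10 g/mol

First, the molecular formula is C10H11IO2 (counting implicit H from valence).
  C: 10 × 12.011 = 120.110
  H: 11 × 1.008 = 11.088
  I: 1 × 126.904 = 126.904
  O: 2 × 15.999 = 31.998
Sum: 10×12.011 + 11×1.008 + 1×126.904 + 2×15.999 = 290.100 → 290.10 g/mol.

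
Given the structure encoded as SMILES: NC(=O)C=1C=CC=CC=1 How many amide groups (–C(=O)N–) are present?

The amide motif appears at heavy-atom position 2 in the SMILES.
Amide count: 1.

1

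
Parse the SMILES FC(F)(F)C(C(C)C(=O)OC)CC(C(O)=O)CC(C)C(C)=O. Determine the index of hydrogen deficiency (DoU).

Degree of unsaturation = (number of rings) + (number of π bonds).
Ring closures in the SMILES: 0.
π bonds: 3 double bonds (each 1 DoU) → 3 DoU from unsaturation.
Total DoU = 0 + 3 = 3.

3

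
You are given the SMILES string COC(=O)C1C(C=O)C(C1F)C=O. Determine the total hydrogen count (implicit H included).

9

Walk through each heavy atom and fill implicit hydrogens from standard valence (C 4, N 3, O 2, S 2, halogen 1):
  atom 1: C, bond orders sum to 1 (valence 4) → 3 H
  atom 2: O, bond orders sum to 2 (valence 2) → 0 H
  atom 3: C, bond orders sum to 4 (valence 4) → 0 H
  atom 4: O, bond orders sum to 2 (valence 2) → 0 H
  atom 5: C, bond orders sum to 3 (valence 4) → 1 H
  atom 6: C, bond orders sum to 3 (valence 4) → 1 H
  atom 7: C, bond orders sum to 3 (valence 4) → 1 H
  atom 8: O, bond orders sum to 2 (valence 2) → 0 H
  atom 9: C, bond orders sum to 3 (valence 4) → 1 H
  atom 10: C, bond orders sum to 3 (valence 4) → 1 H
  atom 11: F (halogen, monovalent) → 0 H
  atom 12: C, bond orders sum to 3 (valence 4) → 1 H
  atom 13: O, bond orders sum to 2 (valence 2) → 0 H
Total hydrogens: 9.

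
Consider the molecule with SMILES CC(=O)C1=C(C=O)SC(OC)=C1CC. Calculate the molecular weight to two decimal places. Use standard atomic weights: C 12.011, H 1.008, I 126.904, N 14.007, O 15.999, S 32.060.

212.26 g/mol

First, the molecular formula is C10H12O3S (counting implicit H from valence).
  C: 10 × 12.011 = 120.110
  H: 12 × 1.008 = 12.096
  O: 3 × 15.999 = 47.997
  S: 1 × 32.060 = 32.060
Sum: 10×12.011 + 12×1.008 + 3×15.999 + 1×32.060 = 212.263 → 212.26 g/mol.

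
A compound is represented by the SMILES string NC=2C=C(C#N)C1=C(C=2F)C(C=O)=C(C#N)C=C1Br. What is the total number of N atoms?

3

Scan the SMILES for N atoms (remember two-letter symbols like Cl and Br are single atoms).
Nitrogen count: 3.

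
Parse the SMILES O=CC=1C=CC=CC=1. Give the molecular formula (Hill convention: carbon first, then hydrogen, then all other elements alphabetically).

Walk through each heavy atom and fill implicit hydrogens from standard valence (C 4, N 3, O 2, S 2, halogen 1):
  atom 1: O, bond orders sum to 2 (valence 2) → 0 H
  atom 2: C, bond orders sum to 3 (valence 4) → 1 H
  atom 3: C, bond orders sum to 4 (valence 4) → 0 H
  atom 4: C, bond orders sum to 3 (valence 4) → 1 H
  atom 5: C, bond orders sum to 3 (valence 4) → 1 H
  atom 6: C, bond orders sum to 3 (valence 4) → 1 H
  atom 7: C, bond orders sum to 3 (valence 4) → 1 H
  atom 8: C, bond orders sum to 3 (valence 4) → 1 H
Totals → C:7, H:6, O:1.
In Hill order: C7H6O.

C7H6O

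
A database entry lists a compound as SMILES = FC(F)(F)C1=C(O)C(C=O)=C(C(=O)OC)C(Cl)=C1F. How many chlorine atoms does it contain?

Scan the SMILES for Cl atoms (remember two-letter symbols like Cl and Br are single atoms).
Chlorine count: 1.

1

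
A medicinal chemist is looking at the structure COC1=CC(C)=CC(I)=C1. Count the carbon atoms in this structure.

8

Count every carbon token in the SMILES (each C, including those in ring-closure positions and inside branches).
Carbon count: 8.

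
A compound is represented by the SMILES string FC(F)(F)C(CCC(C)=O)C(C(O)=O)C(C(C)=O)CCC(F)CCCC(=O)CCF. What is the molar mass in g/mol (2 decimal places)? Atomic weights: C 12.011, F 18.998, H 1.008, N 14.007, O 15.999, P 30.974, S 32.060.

First, the molecular formula is C20H29F5O5 (counting implicit H from valence).
  C: 20 × 12.011 = 240.220
  F: 5 × 18.998 = 94.990
  H: 29 × 1.008 = 29.232
  O: 5 × 15.999 = 79.995
Sum: 20×12.011 + 5×18.998 + 29×1.008 + 5×15.999 = 444.437 → 444.44 g/mol.

444.44 g/mol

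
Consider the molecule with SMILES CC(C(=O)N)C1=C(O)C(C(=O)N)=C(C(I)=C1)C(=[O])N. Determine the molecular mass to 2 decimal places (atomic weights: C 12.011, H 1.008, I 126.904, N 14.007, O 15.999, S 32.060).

First, the molecular formula is C11H12IN3O4 (counting implicit H from valence).
  C: 11 × 12.011 = 132.121
  H: 12 × 1.008 = 12.096
  I: 1 × 126.904 = 126.904
  N: 3 × 14.007 = 42.021
  O: 4 × 15.999 = 63.996
Sum: 11×12.011 + 12×1.008 + 1×126.904 + 3×14.007 + 4×15.999 = 377.138 → 377.14 g/mol.

377.14 g/mol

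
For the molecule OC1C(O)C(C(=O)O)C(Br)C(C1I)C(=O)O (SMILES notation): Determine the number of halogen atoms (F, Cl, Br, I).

Halogen atoms appear at heavy-atom positions 10, 13 (1×Br, 1×I).
Other groups present: 2 carboxylic acid, 2 hydroxyl.
Halogen count: 2.

2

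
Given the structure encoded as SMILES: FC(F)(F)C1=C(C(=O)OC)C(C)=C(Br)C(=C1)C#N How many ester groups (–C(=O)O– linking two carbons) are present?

The ester motif appears at heavy-atom position 7 in the SMILES.
Other groups present: 1 nitrile.
Ester count: 1.

1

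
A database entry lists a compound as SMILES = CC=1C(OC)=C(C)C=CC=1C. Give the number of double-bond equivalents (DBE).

4

Degree of unsaturation = (number of rings) + (number of π bonds).
Ring closures in the SMILES: 1.
π bonds: 3 double bonds (each 1 DoU) → 3 DoU from unsaturation.
Total DoU = 1 + 3 = 4.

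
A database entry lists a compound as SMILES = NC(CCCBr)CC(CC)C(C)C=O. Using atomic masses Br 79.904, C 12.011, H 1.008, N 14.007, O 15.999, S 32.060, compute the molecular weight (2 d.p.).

First, the molecular formula is C11H22BrNO (counting implicit H from valence).
  Br: 1 × 79.904 = 79.904
  C: 11 × 12.011 = 132.121
  H: 22 × 1.008 = 22.176
  N: 1 × 14.007 = 14.007
  O: 1 × 15.999 = 15.999
Sum: 1×79.904 + 11×12.011 + 22×1.008 + 1×14.007 + 1×15.999 = 264.207 → 264.21 g/mol.

264.21 g/mol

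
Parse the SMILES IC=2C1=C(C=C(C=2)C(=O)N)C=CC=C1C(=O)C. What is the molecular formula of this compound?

Walk through each heavy atom and fill implicit hydrogens from standard valence (C 4, N 3, O 2, S 2, halogen 1):
  atom 1: I (halogen, monovalent) → 0 H
  atom 2: C, bond orders sum to 4 (valence 4) → 0 H
  atom 3: C, bond orders sum to 4 (valence 4) → 0 H
  atom 4: C, bond orders sum to 4 (valence 4) → 0 H
  atom 5: C, bond orders sum to 3 (valence 4) → 1 H
  atom 6: C, bond orders sum to 4 (valence 4) → 0 H
  atom 7: C, bond orders sum to 3 (valence 4) → 1 H
  atom 8: C, bond orders sum to 4 (valence 4) → 0 H
  atom 9: O, bond orders sum to 2 (valence 2) → 0 H
  atom 10: N, bond orders sum to 1 (valence 3) → 2 H
  atom 11: C, bond orders sum to 3 (valence 4) → 1 H
  atom 12: C, bond orders sum to 3 (valence 4) → 1 H
  atom 13: C, bond orders sum to 3 (valence 4) → 1 H
  atom 14: C, bond orders sum to 4 (valence 4) → 0 H
  atom 15: C, bond orders sum to 4 (valence 4) → 0 H
  atom 16: O, bond orders sum to 2 (valence 2) → 0 H
  atom 17: C, bond orders sum to 1 (valence 4) → 3 H
Totals → C:13, H:10, I:1, N:1, O:2.

C13H10INO2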